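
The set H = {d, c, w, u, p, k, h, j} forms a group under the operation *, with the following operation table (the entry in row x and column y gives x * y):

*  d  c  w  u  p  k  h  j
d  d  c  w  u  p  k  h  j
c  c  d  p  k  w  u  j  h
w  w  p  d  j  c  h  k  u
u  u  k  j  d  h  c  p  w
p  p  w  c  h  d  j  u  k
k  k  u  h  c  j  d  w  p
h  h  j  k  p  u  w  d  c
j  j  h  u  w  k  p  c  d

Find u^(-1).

u

First locate the identity: row d matches the header, so d is the identity.
Scan row u for d: u * u = d. Hence u^(-1) = u.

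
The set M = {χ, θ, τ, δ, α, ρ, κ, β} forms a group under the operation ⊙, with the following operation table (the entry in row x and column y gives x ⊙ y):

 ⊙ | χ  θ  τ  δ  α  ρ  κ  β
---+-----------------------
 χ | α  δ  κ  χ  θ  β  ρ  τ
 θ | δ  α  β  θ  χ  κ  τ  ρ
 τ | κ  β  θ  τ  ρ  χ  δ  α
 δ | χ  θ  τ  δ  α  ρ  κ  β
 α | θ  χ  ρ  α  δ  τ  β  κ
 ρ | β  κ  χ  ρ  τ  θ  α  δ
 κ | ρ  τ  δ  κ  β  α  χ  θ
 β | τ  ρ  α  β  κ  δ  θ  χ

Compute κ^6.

κ^1 = κ
κ^2 = κ ⊙ κ = χ
κ^3 = χ ⊙ κ = ρ
κ^4 = ρ ⊙ κ = α
κ^5 = α ⊙ κ = β
κ^6 = β ⊙ κ = θ

θ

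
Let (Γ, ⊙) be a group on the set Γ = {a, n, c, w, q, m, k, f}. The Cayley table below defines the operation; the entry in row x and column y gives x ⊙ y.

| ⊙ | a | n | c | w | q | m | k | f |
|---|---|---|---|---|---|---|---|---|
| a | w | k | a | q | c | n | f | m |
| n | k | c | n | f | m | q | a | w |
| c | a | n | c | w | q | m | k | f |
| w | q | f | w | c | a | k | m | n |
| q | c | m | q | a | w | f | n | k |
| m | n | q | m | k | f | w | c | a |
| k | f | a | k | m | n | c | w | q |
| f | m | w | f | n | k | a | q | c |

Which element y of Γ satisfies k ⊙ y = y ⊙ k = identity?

First locate the identity: row c matches the header, so c is the identity.
Scan row k for c: k ⊙ m = c. Hence k^(-1) = m.

m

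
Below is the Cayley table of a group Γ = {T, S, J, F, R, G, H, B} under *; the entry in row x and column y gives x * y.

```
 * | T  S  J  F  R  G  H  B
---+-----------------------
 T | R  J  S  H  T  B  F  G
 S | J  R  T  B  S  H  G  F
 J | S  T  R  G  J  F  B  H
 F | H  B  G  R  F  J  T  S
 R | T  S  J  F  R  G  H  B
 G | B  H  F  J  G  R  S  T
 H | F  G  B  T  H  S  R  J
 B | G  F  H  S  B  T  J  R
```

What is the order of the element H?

2

The identity element is R (its row matches the header).
H^1 = H
H^2 = H * H = R
The first power of H equal to the identity is H^2, so ord(H) = 2.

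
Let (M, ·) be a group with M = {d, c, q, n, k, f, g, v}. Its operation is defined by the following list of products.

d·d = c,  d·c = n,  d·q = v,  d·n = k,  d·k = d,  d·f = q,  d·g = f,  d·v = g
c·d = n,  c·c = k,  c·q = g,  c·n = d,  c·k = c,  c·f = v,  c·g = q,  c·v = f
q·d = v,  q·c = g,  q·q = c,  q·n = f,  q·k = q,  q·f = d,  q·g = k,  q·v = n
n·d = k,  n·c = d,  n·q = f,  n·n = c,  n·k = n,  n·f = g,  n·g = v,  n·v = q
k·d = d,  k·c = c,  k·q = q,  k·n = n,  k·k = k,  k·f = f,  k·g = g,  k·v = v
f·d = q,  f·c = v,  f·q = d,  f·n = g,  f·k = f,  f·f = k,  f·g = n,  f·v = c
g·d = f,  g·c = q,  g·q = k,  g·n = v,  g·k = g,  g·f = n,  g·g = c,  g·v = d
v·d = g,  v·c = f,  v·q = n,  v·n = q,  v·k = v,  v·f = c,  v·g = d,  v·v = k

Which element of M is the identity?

k

The identity e satisfies e·x = x for all x, so its row in the table reproduces the column headers.
Row k reads: d, c, q, n, k, f, g, v — exactly the header order. So k is the identity.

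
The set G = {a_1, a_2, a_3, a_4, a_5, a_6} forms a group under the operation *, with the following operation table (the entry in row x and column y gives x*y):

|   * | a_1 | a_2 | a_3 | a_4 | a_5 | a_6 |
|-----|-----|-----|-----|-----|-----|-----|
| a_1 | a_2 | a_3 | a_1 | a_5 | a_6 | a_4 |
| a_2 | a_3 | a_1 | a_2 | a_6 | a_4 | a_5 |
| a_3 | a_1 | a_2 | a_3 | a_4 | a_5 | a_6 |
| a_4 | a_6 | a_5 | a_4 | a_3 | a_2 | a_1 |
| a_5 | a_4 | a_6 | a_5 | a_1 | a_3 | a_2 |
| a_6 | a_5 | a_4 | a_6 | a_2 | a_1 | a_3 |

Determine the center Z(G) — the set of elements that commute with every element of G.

An element z is central iff its row equals its column in the table.
For a_5: a_5*a_2 = a_6 ≠ a_4 = a_2*a_5, so a_5 ∉ Z.
Checking each element this way leaves Z(G) = {a_3}.

{a_3}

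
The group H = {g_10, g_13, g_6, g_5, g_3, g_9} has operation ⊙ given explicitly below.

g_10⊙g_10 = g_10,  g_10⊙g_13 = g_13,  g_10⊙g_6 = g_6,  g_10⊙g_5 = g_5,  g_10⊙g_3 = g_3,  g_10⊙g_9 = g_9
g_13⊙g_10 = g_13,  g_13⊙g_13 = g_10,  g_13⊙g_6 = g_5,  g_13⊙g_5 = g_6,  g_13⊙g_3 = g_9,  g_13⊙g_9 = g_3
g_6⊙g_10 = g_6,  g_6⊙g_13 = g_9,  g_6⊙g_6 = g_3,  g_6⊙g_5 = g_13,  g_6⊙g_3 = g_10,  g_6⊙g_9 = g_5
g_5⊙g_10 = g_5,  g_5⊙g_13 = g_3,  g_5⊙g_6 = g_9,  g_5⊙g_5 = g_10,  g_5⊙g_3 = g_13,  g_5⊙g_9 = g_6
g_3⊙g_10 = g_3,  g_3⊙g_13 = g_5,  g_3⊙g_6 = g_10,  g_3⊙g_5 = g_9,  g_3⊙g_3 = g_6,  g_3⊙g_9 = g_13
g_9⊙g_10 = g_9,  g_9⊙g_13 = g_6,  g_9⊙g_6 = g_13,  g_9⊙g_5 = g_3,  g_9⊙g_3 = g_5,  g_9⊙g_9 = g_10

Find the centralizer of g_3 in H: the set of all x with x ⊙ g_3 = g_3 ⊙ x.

Compare row g_3 with column g_3 entry by entry.
g_6 ⊙ g_3 = g_10 = g_3 ⊙ g_6, so g_6 commutes with g_3.
g_5 ⊙ g_3 = g_13 but g_3 ⊙ g_5 = g_9, so g_5 does not.
Collecting the elements that commute with g_3: C(g_3) = {g_10, g_3, g_6}.
(Structurally, H here is isomorphic to the symmetric group S_3.)

{g_10, g_3, g_6}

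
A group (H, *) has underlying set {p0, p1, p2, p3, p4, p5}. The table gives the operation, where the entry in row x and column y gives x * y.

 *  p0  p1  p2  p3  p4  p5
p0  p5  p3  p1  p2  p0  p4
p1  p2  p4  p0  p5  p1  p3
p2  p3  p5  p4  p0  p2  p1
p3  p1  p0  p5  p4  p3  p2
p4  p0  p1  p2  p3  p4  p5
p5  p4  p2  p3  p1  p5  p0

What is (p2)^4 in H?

p2^1 = p2
p2^2 = p2 * p2 = p4
p2^3 = p4 * p2 = p2
p2^4 = p2 * p2 = p4

p4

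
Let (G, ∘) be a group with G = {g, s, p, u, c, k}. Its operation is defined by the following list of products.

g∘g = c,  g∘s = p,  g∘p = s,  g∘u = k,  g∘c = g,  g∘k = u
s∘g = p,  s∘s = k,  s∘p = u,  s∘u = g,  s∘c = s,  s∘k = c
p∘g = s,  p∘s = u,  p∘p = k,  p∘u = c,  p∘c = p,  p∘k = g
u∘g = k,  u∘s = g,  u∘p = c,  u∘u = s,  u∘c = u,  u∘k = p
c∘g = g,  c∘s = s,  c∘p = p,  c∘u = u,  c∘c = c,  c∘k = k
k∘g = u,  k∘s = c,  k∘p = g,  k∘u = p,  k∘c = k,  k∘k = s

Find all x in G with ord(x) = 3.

Identity is c. Compute the order of each non-identity element by repeated multiplication:
  g: g → c  (order 2)
  s: s → k → c  (order 3)
  p: p → k → g → s → u → c  (order 6)
  u: u → s → g → k → p → c  (order 6)
  k: k → s → c  (order 3)
Elements of order 3: {k, s}.

{k, s}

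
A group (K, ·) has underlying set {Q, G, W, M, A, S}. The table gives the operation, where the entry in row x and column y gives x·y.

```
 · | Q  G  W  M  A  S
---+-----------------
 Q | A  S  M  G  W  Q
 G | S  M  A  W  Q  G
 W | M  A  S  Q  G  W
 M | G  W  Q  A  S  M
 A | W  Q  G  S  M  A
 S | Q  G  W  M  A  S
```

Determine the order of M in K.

3

The identity element is S (its row matches the header).
M^1 = M
M^2 = M·M = A
M^3 = A·M = S
The first power of M equal to the identity is M^3, so ord(M) = 3.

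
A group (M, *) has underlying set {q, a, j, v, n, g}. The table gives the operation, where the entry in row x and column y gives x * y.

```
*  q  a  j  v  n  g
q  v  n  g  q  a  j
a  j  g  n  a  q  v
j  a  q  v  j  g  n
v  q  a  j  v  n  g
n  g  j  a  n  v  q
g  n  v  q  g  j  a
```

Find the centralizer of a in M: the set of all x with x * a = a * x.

Compare row a with column a entry by entry.
g * a = v = a * g, so g commutes with a.
n * a = j but a * n = q, so n does not.
Collecting the elements that commute with a: C(a) = {a, g, v}.

{a, g, v}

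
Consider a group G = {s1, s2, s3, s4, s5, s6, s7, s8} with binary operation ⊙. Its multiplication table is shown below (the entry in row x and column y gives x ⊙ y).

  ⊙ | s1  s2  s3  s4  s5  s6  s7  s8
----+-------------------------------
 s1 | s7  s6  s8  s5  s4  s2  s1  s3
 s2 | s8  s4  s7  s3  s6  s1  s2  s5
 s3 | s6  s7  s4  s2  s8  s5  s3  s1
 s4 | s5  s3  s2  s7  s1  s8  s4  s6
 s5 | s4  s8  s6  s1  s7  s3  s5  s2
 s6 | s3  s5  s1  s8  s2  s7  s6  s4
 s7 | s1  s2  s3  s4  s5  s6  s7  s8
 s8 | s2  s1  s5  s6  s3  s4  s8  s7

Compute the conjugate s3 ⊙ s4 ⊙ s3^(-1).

s4

The identity is s7. In row s3, the entry s7 sits in column s2, so s3^(-1) = s2.
s3 ⊙ s4 = s2
s2 ⊙ s2 = s4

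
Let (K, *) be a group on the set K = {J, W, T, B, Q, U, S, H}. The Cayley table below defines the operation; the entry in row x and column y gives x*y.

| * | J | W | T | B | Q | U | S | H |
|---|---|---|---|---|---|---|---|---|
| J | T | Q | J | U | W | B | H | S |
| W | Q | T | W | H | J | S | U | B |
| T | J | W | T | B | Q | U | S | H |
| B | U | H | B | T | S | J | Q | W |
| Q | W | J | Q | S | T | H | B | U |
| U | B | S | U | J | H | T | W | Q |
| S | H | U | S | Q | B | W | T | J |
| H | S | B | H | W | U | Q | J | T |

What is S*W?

U

Read row S, column W: S*W = U.
(Structurally, K here is isomorphic to the elementary abelian group (Z_2)^3.)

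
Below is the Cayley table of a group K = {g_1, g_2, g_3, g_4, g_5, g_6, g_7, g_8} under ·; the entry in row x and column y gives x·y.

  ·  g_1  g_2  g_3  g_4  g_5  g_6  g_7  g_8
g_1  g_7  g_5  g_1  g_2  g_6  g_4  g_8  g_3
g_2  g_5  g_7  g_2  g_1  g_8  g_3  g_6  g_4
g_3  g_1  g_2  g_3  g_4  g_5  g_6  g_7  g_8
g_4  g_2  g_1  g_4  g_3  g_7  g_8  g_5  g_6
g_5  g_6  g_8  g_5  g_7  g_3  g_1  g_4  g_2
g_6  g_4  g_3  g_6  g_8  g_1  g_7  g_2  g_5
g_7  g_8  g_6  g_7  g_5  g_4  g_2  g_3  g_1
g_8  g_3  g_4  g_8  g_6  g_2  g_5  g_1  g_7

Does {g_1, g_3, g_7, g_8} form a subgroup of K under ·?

Yes

{g_1, g_3, g_7, g_8} contains the identity g_3.
Checking products: every product of two elements of {g_1, g_3, g_7, g_8} (read from the table) lies in {g_1, g_3, g_7, g_8}, so the set is closed.
In a finite group, a nonempty closed subset is a subgroup. So {g_1, g_3, g_7, g_8} ≤ K.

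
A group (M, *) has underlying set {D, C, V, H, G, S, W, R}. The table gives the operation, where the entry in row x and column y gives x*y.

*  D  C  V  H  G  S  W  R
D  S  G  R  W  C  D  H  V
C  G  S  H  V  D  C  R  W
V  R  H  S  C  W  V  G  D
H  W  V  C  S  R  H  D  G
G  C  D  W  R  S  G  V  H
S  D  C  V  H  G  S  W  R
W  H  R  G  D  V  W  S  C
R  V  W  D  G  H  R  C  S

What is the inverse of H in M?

First locate the identity: row S matches the header, so S is the identity.
Scan row H for S: H*H = S. Hence H^(-1) = H.

H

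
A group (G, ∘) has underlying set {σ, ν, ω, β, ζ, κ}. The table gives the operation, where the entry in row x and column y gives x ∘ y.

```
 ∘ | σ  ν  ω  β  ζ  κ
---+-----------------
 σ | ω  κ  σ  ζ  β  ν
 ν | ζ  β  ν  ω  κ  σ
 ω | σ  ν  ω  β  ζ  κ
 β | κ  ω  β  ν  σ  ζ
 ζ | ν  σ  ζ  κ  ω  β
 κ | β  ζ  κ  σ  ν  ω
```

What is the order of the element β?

3

The identity element is ω (its row matches the header).
β^1 = β
β^2 = β ∘ β = ν
β^3 = ν ∘ β = ω
The first power of β equal to the identity is β^3, so ord(β) = 3.
(Structurally, G here is isomorphic to the symmetric group S_3.)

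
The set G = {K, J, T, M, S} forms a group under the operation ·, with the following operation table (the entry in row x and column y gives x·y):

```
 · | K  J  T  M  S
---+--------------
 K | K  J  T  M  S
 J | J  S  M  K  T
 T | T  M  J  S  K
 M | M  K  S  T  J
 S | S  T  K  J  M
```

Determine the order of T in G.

The identity element is K (its row matches the header).
T^1 = T
T^2 = T·T = J
T^3 = J·T = M
T^4 = M·T = S
T^5 = S·T = K
The first power of T equal to the identity is T^5, so ord(T) = 5.

5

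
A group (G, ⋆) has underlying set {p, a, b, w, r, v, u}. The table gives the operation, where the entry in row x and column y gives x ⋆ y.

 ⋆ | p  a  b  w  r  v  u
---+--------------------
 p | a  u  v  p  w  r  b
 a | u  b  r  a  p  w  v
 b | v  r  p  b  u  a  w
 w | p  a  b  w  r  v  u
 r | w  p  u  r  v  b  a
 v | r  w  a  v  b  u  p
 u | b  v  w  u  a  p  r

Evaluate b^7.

b^1 = b
b^2 = b ⋆ b = p
b^3 = p ⋆ b = v
b^4 = v ⋆ b = a
b^5 = a ⋆ b = r
b^6 = r ⋆ b = u
b^7 = u ⋆ b = w

w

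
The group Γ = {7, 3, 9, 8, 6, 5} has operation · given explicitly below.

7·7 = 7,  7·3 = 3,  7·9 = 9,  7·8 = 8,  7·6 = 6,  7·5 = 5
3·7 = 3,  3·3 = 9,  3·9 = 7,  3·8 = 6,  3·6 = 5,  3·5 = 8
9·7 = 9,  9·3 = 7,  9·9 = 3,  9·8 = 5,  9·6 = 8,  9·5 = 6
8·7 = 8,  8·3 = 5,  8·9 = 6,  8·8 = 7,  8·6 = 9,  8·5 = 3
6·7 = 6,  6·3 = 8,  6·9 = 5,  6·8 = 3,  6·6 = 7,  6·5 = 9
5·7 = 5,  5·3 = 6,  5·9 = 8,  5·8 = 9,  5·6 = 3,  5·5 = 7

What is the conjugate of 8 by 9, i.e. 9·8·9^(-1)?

The identity is 7. In row 9, the entry 7 sits in column 3, so 9^(-1) = 3.
9·8 = 5
5·3 = 6

6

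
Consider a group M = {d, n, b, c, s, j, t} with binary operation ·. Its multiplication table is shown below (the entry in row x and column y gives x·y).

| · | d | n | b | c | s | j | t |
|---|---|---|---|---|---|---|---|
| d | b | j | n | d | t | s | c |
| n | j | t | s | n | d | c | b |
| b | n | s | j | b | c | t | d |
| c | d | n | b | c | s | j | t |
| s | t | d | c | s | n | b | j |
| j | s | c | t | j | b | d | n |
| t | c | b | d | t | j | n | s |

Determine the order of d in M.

7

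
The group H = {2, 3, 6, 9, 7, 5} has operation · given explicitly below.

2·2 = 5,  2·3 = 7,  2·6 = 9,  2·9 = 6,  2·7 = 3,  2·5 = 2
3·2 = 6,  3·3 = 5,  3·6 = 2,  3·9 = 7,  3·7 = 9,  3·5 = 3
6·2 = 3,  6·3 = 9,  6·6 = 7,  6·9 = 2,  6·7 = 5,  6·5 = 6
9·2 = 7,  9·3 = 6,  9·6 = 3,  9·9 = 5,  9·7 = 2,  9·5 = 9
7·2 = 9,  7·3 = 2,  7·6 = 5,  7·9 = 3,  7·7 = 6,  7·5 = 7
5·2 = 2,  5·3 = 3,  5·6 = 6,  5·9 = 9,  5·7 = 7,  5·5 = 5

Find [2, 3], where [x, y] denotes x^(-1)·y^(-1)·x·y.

6

Identity is 5; from the table 2^(-1) = 2 and 3^(-1) = 3.
2·3 = 7
7·2 = 9
9·3 = 6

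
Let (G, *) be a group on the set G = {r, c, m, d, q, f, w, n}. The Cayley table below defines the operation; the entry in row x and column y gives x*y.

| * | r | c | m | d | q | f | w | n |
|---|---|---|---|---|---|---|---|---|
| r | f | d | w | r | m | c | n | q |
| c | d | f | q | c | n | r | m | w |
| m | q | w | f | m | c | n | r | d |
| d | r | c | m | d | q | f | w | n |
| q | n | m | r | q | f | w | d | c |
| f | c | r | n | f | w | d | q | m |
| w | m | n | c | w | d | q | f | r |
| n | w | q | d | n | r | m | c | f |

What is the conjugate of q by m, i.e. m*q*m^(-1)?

The identity is d. In row m, the entry d sits in column n, so m^(-1) = n.
m*q = c
c*n = w

w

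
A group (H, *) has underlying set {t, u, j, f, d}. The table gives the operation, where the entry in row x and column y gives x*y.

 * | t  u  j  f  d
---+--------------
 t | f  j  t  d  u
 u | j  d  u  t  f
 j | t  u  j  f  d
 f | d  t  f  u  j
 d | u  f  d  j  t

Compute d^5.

j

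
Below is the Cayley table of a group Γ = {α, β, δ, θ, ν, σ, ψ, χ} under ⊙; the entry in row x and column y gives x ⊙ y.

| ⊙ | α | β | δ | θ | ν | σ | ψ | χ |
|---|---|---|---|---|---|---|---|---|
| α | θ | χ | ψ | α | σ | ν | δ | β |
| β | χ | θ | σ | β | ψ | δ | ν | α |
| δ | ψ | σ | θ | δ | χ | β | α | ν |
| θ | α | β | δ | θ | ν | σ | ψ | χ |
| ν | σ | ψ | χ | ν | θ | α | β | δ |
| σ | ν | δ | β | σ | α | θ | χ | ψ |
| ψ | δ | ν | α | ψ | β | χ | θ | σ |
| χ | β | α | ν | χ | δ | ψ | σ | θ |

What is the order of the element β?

The identity element is θ (its row matches the header).
β^1 = β
β^2 = β ⊙ β = θ
The first power of β equal to the identity is β^2, so ord(β) = 2.

2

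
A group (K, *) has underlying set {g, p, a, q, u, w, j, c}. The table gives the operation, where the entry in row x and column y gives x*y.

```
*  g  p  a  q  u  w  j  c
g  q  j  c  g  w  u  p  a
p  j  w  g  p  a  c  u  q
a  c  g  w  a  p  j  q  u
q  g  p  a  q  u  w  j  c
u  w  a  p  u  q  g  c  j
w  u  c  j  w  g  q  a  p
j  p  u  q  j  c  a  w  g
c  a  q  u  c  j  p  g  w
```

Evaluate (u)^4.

q

u^1 = u
u^2 = u*u = q
u^3 = q*u = u
u^4 = u*u = q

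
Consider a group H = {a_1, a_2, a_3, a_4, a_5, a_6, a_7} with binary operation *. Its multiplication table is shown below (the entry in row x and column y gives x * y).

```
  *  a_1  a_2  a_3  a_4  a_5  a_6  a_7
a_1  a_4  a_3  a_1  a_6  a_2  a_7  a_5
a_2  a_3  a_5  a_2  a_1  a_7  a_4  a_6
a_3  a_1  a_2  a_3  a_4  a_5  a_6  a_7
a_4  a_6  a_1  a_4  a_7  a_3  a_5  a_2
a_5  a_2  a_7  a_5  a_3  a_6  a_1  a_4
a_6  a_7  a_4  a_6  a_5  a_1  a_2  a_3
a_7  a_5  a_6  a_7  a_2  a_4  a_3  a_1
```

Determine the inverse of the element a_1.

a_2

First locate the identity: row a_3 matches the header, so a_3 is the identity.
Scan row a_1 for a_3: a_1 * a_2 = a_3. Hence a_1^(-1) = a_2.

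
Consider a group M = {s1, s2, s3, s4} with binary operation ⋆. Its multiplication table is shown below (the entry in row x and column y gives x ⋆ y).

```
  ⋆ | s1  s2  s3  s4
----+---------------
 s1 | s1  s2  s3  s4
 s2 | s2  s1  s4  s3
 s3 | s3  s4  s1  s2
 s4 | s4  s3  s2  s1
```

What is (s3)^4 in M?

s3^1 = s3
s3^2 = s3 ⋆ s3 = s1
s3^3 = s1 ⋆ s3 = s3
s3^4 = s3 ⋆ s3 = s1

s1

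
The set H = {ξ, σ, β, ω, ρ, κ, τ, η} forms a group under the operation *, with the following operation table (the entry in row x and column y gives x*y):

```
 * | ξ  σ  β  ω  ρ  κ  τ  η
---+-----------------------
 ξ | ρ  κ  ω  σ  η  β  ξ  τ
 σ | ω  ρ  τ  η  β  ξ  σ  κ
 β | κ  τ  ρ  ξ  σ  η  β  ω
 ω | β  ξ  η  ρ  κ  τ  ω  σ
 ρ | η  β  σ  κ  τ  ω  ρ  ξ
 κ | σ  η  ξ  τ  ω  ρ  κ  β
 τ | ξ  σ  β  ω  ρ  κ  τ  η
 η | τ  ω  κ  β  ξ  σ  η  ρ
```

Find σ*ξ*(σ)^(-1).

η

The identity is τ. In row σ, the entry τ sits in column β, so σ^(-1) = β.
σ*ξ = ω
ω*β = η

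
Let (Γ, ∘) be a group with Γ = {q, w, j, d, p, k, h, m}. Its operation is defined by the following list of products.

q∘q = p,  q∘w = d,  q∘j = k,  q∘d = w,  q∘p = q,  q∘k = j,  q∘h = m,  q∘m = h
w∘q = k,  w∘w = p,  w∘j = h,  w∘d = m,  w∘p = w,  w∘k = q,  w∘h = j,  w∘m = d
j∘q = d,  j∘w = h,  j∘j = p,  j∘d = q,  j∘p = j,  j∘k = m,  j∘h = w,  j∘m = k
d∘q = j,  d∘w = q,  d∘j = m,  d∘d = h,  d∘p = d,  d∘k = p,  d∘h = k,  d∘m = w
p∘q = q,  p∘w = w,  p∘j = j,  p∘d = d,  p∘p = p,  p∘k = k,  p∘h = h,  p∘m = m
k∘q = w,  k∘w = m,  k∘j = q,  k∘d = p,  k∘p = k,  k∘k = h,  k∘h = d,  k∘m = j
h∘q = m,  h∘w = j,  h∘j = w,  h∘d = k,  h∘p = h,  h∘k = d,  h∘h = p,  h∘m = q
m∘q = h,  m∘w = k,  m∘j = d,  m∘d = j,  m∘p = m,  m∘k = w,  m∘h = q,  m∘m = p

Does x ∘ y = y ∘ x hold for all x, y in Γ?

No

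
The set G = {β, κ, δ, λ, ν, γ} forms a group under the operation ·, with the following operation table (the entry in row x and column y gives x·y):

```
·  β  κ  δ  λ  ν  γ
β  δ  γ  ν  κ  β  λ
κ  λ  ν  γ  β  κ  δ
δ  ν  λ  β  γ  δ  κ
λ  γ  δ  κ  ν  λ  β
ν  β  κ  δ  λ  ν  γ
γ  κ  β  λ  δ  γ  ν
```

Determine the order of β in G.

The identity element is ν (its row matches the header).
β^1 = β
β^2 = β·β = δ
β^3 = δ·β = ν
The first power of β equal to the identity is β^3, so ord(β) = 3.

3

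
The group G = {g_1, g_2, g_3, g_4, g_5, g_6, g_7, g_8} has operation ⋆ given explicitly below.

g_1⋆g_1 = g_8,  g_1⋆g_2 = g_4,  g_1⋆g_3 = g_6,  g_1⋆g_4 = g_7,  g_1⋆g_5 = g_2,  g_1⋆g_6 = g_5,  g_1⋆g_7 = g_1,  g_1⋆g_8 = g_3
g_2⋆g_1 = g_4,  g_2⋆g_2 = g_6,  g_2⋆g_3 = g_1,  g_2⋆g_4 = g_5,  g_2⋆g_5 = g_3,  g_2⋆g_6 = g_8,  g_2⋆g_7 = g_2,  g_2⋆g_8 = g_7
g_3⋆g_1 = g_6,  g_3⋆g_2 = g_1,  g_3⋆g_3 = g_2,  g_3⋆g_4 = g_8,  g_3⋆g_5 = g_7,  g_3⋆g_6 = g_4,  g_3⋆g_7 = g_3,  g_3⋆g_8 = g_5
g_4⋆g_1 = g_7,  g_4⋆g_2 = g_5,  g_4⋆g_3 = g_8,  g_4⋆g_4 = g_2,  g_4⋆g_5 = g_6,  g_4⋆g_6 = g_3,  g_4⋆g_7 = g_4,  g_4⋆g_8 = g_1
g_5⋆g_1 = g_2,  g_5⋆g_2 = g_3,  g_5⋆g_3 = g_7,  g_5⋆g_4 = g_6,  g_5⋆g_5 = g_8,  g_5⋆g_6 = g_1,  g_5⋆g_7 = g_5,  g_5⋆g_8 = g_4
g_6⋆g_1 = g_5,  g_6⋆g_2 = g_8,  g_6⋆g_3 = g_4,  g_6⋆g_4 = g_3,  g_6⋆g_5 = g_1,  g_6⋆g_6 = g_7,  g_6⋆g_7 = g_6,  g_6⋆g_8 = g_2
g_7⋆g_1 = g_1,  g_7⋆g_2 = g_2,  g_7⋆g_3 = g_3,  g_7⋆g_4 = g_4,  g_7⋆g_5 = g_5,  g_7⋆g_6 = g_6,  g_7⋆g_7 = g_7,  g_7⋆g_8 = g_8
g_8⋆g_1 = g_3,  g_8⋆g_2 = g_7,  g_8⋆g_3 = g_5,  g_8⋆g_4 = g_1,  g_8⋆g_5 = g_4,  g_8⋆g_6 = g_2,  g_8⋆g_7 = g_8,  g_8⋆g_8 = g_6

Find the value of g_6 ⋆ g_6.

Read row g_6, column g_6: g_6 ⋆ g_6 = g_7.

g_7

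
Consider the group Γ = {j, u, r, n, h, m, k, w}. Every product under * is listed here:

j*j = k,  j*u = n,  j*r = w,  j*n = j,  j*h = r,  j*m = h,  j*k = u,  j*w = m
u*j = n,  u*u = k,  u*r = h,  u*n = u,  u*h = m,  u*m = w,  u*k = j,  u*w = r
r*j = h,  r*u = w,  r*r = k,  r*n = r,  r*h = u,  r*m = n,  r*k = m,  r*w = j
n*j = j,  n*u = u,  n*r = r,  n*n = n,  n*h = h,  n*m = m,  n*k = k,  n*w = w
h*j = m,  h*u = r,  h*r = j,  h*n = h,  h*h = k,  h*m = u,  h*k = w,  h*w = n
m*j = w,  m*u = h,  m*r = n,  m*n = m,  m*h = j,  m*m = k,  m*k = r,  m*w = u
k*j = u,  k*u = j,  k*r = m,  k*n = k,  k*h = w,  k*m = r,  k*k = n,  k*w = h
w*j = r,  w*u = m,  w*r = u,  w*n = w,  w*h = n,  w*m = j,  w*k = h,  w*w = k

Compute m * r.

Read row m, column r: m * r = n.

n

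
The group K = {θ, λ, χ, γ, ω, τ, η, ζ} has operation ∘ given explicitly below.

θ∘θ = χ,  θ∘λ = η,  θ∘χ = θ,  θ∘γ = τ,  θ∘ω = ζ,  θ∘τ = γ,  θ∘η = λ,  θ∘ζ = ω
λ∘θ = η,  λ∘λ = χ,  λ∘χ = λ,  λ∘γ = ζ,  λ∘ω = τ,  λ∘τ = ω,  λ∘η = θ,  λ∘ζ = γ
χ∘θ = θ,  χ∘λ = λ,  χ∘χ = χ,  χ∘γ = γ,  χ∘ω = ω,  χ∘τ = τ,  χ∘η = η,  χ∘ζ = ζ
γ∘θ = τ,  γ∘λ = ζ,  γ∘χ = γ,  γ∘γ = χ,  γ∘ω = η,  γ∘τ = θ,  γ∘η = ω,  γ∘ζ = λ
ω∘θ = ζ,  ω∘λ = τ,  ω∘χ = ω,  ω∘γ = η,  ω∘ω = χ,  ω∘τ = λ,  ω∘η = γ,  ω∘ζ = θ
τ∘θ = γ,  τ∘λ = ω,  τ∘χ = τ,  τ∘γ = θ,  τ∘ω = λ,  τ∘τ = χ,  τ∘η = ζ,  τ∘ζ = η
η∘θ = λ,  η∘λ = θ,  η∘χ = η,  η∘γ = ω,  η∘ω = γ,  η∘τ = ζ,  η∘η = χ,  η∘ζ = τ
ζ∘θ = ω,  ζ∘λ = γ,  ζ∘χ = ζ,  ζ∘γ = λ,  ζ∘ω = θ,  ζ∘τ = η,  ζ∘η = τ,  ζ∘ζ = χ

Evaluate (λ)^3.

λ

λ^1 = λ
λ^2 = λ ∘ λ = χ
λ^3 = χ ∘ λ = λ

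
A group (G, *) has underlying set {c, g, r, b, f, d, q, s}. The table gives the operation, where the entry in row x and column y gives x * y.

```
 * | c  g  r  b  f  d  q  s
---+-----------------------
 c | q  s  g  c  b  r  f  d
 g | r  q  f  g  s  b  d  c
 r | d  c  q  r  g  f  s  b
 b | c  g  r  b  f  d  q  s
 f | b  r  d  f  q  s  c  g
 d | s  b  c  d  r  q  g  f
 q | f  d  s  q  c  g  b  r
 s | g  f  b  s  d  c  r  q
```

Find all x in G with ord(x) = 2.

{q}

Identity is b. Compute the order of each non-identity element by repeated multiplication:
  c: c → q → f → b  (order 4)
  g: g → q → d → b  (order 4)
  r: r → q → s → b  (order 4)
  f: f → q → c → b  (order 4)
  d: d → q → g → b  (order 4)
  q: q → b  (order 2)
  s: s → q → r → b  (order 4)
Elements of order 2: {q}.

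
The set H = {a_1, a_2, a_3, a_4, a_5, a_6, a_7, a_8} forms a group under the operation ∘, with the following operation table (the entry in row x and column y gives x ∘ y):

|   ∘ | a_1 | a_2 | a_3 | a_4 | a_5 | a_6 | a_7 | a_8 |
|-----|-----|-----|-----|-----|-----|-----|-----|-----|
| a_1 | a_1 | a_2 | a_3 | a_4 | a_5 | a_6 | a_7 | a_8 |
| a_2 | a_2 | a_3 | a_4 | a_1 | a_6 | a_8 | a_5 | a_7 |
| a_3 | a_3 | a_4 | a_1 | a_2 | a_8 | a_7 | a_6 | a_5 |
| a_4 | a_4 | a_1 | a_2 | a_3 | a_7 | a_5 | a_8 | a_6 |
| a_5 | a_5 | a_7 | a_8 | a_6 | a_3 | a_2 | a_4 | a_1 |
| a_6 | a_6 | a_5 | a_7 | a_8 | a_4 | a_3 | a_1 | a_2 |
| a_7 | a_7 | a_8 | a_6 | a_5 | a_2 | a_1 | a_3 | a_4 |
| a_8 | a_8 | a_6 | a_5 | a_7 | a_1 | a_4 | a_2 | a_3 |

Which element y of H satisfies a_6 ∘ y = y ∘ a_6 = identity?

a_7

First locate the identity: row a_1 matches the header, so a_1 is the identity.
Scan row a_6 for a_1: a_6 ∘ a_7 = a_1. Hence a_6^(-1) = a_7.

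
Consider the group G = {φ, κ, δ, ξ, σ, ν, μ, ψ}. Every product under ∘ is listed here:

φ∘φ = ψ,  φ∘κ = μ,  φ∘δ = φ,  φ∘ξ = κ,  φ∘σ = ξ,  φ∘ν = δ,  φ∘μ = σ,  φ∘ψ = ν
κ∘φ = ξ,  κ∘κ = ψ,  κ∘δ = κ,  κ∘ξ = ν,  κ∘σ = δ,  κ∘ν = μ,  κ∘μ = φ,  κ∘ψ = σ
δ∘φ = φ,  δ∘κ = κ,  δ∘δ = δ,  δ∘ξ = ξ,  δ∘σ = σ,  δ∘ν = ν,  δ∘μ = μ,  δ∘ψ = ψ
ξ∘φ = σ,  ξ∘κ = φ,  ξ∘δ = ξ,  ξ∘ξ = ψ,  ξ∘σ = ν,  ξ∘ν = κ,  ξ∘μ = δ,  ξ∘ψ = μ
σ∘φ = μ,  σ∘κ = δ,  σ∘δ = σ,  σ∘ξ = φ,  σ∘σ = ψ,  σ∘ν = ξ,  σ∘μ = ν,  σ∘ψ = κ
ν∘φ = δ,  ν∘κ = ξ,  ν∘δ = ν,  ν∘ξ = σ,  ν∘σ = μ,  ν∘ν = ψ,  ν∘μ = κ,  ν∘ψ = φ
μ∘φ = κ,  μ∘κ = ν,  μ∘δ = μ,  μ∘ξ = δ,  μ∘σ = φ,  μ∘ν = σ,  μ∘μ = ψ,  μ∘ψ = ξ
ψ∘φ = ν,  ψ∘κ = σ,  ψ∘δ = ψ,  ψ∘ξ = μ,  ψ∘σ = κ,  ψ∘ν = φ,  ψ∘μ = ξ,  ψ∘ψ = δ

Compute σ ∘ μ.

ν

Read row σ, column μ: σ ∘ μ = ν.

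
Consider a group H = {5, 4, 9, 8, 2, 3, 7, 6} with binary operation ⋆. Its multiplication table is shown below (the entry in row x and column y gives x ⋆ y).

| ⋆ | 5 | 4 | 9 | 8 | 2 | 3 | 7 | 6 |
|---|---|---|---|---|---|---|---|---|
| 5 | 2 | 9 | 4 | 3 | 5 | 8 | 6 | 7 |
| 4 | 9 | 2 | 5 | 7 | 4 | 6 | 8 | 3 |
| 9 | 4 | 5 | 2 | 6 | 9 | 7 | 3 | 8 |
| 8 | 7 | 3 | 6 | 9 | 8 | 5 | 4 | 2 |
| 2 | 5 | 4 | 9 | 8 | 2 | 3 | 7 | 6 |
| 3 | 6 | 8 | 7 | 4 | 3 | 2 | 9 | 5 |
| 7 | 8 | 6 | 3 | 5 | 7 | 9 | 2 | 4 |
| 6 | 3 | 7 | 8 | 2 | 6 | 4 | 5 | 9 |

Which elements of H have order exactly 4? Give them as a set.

Identity is 2. Compute the order of each non-identity element by repeated multiplication:
  5: 5 → 2  (order 2)
  4: 4 → 2  (order 2)
  9: 9 → 2  (order 2)
  8: 8 → 9 → 6 → 2  (order 4)
  3: 3 → 2  (order 2)
  7: 7 → 2  (order 2)
  6: 6 → 9 → 8 → 2  (order 4)
Elements of order 4: {6, 8}.

{6, 8}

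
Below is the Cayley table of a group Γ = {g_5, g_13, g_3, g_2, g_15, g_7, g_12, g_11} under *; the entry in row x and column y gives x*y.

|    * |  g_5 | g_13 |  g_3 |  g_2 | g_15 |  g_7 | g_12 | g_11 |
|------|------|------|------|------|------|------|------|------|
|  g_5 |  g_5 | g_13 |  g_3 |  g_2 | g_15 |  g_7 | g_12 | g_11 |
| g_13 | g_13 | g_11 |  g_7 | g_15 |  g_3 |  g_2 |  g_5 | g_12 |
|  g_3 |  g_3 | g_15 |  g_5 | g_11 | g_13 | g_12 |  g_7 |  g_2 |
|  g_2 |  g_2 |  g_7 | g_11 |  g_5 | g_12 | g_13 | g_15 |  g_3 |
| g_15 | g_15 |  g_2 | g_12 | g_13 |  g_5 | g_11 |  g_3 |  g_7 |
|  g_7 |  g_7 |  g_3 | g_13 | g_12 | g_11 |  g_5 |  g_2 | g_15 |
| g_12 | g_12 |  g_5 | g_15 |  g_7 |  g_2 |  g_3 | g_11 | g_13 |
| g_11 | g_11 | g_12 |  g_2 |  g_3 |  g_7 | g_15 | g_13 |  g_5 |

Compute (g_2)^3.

g_2^1 = g_2
g_2^2 = g_2*g_2 = g_5
g_2^3 = g_5*g_2 = g_2
(Structurally, Γ here is isomorphic to the dihedral group D_4.)

g_2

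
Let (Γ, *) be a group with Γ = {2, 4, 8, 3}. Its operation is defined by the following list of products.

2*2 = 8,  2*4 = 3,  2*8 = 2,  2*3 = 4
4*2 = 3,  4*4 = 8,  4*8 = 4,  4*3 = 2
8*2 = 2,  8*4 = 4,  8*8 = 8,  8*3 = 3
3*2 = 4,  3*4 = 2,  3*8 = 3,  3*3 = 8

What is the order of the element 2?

The identity element is 8 (its row matches the header).
2^1 = 2
2^2 = 2*2 = 8
The first power of 2 equal to the identity is 2^2, so ord(2) = 2.

2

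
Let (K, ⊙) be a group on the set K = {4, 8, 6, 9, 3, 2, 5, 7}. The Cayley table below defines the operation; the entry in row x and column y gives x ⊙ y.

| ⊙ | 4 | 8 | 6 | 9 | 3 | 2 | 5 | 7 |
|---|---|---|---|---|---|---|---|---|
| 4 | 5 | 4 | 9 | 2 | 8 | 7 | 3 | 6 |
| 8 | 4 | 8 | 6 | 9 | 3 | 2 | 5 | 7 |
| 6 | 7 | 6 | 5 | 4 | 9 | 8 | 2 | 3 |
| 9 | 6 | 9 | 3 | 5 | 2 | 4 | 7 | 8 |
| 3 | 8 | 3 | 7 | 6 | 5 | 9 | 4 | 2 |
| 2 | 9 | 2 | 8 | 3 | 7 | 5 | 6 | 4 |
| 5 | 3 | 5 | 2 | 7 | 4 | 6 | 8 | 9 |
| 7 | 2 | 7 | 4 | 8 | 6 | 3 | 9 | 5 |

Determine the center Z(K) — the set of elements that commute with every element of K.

{5, 8}

An element z is central iff its row equals its column in the table.
For 7: 7 ⊙ 6 = 4 ≠ 3 = 6 ⊙ 7, so 7 ∉ Z.
Checking each element this way leaves Z(K) = {5, 8}.
(Structurally, K here is isomorphic to the quaternion group Q_8.)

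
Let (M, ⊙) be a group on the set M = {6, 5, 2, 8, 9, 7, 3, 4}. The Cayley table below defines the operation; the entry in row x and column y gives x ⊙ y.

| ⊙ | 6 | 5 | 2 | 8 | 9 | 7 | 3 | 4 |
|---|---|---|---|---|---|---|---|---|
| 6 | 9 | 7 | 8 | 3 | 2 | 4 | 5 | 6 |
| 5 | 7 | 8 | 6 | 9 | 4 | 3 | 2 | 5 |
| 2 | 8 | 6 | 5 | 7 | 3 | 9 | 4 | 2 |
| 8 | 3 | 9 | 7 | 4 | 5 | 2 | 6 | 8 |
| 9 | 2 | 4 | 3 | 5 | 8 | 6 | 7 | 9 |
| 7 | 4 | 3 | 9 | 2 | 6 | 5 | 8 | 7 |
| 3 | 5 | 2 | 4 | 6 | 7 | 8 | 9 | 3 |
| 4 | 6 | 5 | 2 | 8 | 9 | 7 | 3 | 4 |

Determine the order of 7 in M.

The identity element is 4 (its row matches the header).
7^1 = 7
7^2 = 7 ⊙ 7 = 5
7^3 = 5 ⊙ 7 = 3
7^4 = 3 ⊙ 7 = 8
7^5 = 8 ⊙ 7 = 2
7^6 = 2 ⊙ 7 = 9
7^7 = 9 ⊙ 7 = 6
7^8 = 6 ⊙ 7 = 4
The first power of 7 equal to the identity is 7^8, so ord(7) = 8.
(Structurally, M here is isomorphic to the cyclic group Z_8.)

8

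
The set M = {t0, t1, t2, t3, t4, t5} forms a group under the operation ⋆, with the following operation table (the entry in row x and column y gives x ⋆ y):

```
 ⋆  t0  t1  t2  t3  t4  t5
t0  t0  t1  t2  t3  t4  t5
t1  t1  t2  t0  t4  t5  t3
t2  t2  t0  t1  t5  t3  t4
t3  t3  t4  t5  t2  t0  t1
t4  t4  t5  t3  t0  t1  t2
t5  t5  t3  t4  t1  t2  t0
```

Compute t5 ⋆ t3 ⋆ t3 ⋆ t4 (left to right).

t1

t5 ⋆ t3 = t1
t1 ⋆ t3 = t4
t4 ⋆ t4 = t1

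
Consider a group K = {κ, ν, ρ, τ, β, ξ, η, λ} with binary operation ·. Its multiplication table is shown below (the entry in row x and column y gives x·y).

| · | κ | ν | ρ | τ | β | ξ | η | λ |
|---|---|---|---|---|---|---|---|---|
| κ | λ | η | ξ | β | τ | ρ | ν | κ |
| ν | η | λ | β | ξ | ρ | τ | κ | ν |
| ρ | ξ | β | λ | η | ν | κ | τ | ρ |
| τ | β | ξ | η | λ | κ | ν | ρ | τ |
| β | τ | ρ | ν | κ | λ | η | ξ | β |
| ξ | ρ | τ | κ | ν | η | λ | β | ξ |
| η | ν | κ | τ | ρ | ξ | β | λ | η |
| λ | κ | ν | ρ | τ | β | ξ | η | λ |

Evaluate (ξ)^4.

λ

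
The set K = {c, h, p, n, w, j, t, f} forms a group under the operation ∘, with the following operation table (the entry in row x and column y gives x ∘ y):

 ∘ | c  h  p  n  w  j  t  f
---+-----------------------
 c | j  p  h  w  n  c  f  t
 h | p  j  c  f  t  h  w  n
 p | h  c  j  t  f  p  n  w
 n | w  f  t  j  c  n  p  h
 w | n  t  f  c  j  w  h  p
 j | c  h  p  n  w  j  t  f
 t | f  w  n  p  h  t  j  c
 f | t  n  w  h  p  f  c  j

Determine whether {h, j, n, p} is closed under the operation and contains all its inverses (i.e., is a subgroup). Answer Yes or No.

No

p ∘ n = t, which is not in {h, j, n, p}.
The subset is not closed under ∘, so it is not a subgroup.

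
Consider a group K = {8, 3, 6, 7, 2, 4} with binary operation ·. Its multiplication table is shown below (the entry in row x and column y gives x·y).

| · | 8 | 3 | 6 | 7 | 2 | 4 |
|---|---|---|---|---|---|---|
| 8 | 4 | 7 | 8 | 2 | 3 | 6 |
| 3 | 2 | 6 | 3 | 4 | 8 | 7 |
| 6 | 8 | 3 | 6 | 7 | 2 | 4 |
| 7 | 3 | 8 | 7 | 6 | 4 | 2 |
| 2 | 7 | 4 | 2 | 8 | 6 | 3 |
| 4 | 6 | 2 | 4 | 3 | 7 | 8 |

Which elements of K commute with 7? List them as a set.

{6, 7}

Compare row 7 with column 7 entry by entry.
3·7 = 4 but 7·3 = 8, so 3 does not.
Collecting the elements that commute with 7: C(7) = {6, 7}.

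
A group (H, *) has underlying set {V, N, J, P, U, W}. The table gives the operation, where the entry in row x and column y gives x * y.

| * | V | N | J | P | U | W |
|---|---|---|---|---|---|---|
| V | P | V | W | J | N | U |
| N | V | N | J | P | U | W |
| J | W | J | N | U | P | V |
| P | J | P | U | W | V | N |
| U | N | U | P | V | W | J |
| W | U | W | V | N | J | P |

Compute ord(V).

6

The identity element is N (its row matches the header).
V^1 = V
V^2 = V * V = P
V^3 = P * V = J
V^4 = J * V = W
V^5 = W * V = U
V^6 = U * V = N
The first power of V equal to the identity is V^6, so ord(V) = 6.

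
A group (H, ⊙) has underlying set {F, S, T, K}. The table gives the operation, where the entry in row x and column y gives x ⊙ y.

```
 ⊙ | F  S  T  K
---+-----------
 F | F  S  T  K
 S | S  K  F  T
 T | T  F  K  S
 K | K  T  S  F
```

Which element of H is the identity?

F

The identity e satisfies e ⊙ x = x for all x, so its row in the table reproduces the column headers.
Row F reads: F, S, T, K — exactly the header order. So F is the identity.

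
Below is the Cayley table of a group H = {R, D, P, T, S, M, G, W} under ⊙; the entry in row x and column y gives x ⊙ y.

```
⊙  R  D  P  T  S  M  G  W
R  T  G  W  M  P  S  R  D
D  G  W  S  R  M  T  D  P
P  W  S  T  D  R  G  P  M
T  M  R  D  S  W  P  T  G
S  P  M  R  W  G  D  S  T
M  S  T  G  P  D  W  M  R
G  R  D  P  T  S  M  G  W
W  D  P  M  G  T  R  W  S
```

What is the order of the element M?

8

The identity element is G (its row matches the header).
M^1 = M
M^2 = M ⊙ M = W
M^3 = W ⊙ M = R
M^4 = R ⊙ M = S
M^5 = S ⊙ M = D
M^6 = D ⊙ M = T
M^7 = T ⊙ M = P
M^8 = P ⊙ M = G
The first power of M equal to the identity is M^8, so ord(M) = 8.
(Structurally, H here is isomorphic to the cyclic group Z_8.)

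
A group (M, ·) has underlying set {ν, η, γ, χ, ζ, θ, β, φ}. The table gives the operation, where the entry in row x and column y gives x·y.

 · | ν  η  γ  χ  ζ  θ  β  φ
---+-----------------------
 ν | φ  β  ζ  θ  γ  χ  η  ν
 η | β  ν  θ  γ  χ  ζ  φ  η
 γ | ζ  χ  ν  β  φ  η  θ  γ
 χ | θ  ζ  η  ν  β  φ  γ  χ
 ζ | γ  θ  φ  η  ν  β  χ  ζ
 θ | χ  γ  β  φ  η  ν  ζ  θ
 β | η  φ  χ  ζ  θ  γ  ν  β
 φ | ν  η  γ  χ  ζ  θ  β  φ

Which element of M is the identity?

The identity e satisfies e·x = x for all x, so its row in the table reproduces the column headers.
Row φ reads: ν, η, γ, χ, ζ, θ, β, φ — exactly the header order. So φ is the identity.

φ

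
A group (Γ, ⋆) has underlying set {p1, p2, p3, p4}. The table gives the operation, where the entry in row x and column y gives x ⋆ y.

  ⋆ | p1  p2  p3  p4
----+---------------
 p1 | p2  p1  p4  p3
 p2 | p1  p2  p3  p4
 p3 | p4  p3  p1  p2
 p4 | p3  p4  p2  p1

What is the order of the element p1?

2

The identity element is p2 (its row matches the header).
p1^1 = p1
p1^2 = p1 ⋆ p1 = p2
The first power of p1 equal to the identity is p1^2, so ord(p1) = 2.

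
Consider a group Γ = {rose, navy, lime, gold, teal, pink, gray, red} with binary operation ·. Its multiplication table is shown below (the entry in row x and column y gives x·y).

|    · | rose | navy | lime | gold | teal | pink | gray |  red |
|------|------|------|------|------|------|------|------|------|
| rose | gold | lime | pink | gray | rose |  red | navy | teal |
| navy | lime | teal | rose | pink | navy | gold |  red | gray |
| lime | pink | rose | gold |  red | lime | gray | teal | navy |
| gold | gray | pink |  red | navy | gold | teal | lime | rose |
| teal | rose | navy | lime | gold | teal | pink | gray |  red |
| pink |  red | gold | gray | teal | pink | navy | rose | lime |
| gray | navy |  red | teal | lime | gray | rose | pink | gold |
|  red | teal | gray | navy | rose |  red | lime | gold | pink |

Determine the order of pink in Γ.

4

The identity element is teal (its row matches the header).
pink^1 = pink
pink^2 = pink·pink = navy
pink^3 = navy·pink = gold
pink^4 = gold·pink = teal
The first power of pink equal to the identity is pink^4, so ord(pink) = 4.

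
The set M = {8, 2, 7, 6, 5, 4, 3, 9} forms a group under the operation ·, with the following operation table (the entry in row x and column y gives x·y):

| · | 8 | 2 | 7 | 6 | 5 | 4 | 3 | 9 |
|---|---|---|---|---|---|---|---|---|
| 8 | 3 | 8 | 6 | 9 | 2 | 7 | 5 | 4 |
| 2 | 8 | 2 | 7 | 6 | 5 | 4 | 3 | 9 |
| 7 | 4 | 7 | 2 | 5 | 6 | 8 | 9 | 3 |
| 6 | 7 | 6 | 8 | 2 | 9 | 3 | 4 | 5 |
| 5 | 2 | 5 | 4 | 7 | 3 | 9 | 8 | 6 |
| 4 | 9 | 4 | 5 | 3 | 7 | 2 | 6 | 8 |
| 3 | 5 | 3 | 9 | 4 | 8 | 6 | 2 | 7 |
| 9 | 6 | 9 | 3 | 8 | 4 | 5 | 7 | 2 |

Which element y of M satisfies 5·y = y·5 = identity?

8

First locate the identity: row 2 matches the header, so 2 is the identity.
Scan row 5 for 2: 5·8 = 2. Hence 5^(-1) = 8.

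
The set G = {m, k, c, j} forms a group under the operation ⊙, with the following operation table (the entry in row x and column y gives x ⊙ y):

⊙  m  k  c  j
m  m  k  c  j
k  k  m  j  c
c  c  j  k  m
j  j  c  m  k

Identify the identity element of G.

m

The identity e satisfies e ⊙ x = x for all x, so its row in the table reproduces the column headers.
Row m reads: m, k, c, j — exactly the header order. So m is the identity.
(Structurally, G here is isomorphic to the cyclic group Z_4.)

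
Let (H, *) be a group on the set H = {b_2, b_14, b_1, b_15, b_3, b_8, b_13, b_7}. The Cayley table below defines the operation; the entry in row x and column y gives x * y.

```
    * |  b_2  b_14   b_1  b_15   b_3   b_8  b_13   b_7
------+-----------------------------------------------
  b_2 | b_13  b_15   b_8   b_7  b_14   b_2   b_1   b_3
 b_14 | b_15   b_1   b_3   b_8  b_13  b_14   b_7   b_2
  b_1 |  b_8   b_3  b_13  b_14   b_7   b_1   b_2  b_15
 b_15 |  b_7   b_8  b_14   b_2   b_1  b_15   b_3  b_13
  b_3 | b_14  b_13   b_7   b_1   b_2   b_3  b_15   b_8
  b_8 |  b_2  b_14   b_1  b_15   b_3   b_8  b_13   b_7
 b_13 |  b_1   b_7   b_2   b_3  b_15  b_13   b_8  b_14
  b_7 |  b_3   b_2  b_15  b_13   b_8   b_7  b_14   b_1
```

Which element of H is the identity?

b_8

The identity e satisfies e * x = x for all x, so its row in the table reproduces the column headers.
Row b_8 reads: b_2, b_14, b_1, b_15, b_3, b_8, b_13, b_7 — exactly the header order. So b_8 is the identity.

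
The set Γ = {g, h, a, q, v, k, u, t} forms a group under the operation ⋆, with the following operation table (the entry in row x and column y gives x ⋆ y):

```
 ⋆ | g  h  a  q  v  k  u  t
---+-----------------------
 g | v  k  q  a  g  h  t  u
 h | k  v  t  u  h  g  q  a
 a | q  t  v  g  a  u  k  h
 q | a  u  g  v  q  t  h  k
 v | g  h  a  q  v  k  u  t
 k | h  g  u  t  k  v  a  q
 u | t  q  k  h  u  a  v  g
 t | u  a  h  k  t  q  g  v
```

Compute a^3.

a^1 = a
a^2 = a ⋆ a = v
a^3 = v ⋆ a = a

a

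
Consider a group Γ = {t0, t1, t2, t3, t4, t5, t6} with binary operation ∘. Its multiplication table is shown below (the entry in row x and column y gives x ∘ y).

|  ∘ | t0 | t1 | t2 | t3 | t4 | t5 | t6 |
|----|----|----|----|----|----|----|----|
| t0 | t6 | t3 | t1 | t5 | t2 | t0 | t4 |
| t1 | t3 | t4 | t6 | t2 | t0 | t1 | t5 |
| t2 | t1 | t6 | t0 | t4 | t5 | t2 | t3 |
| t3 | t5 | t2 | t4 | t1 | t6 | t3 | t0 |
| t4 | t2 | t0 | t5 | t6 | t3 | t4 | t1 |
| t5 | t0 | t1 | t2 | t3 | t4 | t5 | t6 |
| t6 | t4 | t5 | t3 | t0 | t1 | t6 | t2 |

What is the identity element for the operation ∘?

t5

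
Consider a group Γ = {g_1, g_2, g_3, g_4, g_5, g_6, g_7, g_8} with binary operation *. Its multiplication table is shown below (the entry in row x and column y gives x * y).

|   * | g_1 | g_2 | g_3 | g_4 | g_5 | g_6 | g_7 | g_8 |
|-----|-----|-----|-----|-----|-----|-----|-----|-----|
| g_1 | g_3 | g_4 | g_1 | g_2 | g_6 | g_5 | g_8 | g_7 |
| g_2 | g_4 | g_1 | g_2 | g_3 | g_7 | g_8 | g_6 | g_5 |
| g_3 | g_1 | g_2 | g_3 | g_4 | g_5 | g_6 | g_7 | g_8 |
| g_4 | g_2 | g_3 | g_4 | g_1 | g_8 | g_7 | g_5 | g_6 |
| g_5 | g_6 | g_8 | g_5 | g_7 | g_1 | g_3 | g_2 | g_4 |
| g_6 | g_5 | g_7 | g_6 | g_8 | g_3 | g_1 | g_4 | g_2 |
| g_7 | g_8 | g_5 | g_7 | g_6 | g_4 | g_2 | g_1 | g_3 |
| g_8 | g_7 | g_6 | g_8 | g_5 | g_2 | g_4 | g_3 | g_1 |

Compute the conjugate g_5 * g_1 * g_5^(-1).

The identity is g_3. In row g_5, the entry g_3 sits in column g_6, so g_5^(-1) = g_6.
g_5 * g_1 = g_6
g_6 * g_6 = g_1

g_1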